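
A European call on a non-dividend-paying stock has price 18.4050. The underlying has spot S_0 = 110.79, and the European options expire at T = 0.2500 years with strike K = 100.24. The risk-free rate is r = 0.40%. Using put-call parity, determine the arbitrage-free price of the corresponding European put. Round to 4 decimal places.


Put-call parity: C - P = S_0 * exp(-qT) - K * exp(-rT).
S_0 * exp(-qT) = 110.7900 * 1.00000000 = 110.79000000
K * exp(-rT) = 100.2400 * 0.99900050 = 100.13981010
P = C - S*exp(-qT) + K*exp(-rT)
P = 18.4050 - 110.79000000 + 100.13981010 = 7.7548

Answer: Put price = 7.7548


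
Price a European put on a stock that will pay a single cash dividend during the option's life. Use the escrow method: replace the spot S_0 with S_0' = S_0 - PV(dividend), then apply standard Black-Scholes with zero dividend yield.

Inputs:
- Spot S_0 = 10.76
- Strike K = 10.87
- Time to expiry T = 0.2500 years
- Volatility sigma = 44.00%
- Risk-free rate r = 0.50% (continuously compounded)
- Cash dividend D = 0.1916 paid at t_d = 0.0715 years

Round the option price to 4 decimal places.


Answer: Price = 1.0893

Derivation:
PV(D) = D * exp(-r * t_d) = 0.1916 * 0.99964256 = 0.19153152
S_0' = S_0 - PV(D) = 10.7600 - 0.19153152 = 10.56846848
d1 = (ln(S_0'/K) + (r + sigma^2/2)*T) / (sigma*sqrt(T)) = -0.01219002
d2 = d1 - sigma*sqrt(T) = -0.23219002
exp(-rT) = 0.99875078
N(-d1) = 0.50486299; N(-d2) = 0.59180479
P = K * exp(-rT) * N(-d2) - S_0' * N(-d1) = 10.8700 * 0.99875078 * 0.59180479 - 10.56846848 * 0.50486299 = 1.0893


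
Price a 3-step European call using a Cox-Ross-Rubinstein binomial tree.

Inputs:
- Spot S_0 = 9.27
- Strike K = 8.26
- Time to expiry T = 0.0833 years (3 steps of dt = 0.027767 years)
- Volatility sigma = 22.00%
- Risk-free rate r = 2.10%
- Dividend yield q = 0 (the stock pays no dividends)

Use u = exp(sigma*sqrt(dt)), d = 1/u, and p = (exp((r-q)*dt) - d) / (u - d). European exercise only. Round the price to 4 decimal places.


dt = T/N = 0.027767
u = exp(sigma*sqrt(dt)) = 1.037340; d = 1/u = 0.964004
p = (exp((r-q)*dt) - d) / (u - d) = 0.498790
Discount per step: exp(-r*dt) = 0.999417
Stock lattice S(k, i) with i counting down-moves:
  k=0: S(0,0) = 9.2700
  k=1: S(1,0) = 9.6161; S(1,1) = 8.9363
  k=2: S(2,0) = 9.9752; S(2,1) = 9.2700; S(2,2) = 8.6147
  k=3: S(3,0) = 10.3477; S(3,1) = 9.6161; S(3,2) = 8.9363; S(3,3) = 8.3046
Terminal payoffs V(N, i) = max(S_T - K, 0):
  V(3,0) = 2.087670; V(3,1) = 1.356138; V(3,2) = 0.676322; V(3,3) = 0.044565
Backward induction: V(k, i) = exp(-r*dt) * [p * V(k+1, i) + (1-p) * V(k+1, i+1)].
  V(2,0) = exp(-r*dt) * [p*2.087670 + (1-p)*1.356138] = 1.720015
  V(2,1) = exp(-r*dt) * [p*1.356138 + (1-p)*0.676322] = 1.014815
  V(2,2) = exp(-r*dt) * [p*0.676322 + (1-p)*0.044565] = 0.359469
  V(1,0) = exp(-r*dt) * [p*1.720015 + (1-p)*1.014815] = 1.365765
  V(1,1) = exp(-r*dt) * [p*1.014815 + (1-p)*0.359469] = 0.685949
  V(0,0) = exp(-r*dt) * [p*1.365765 + (1-p)*0.685949] = 1.024437

Answer: Price = V(0,0) = 1.0244


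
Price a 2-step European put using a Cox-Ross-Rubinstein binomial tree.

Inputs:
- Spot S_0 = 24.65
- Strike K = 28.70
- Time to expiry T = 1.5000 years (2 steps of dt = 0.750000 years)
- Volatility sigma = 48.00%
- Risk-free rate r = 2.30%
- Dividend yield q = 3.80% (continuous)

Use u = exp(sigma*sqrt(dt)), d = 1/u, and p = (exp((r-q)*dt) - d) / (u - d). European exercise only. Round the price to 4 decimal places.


Answer: Price = V(0,0) = 8.4280

Derivation:
dt = T/N = 0.750000
u = exp(sigma*sqrt(dt)) = 1.515419; d = 1/u = 0.659883
p = (exp((r-q)*dt) - d) / (u - d) = 0.384472
Discount per step: exp(-r*dt) = 0.982898
Stock lattice S(k, i) with i counting down-moves:
  k=0: S(0,0) = 24.6500
  k=1: S(1,0) = 37.3551; S(1,1) = 16.2661
  k=2: S(2,0) = 56.6086; S(2,1) = 24.6500; S(2,2) = 10.7337
Terminal payoffs V(N, i) = max(K - S_T, 0):
  V(2,0) = 0.000000; V(2,1) = 4.050000; V(2,2) = 17.966255
Backward induction: V(k, i) = exp(-r*dt) * [p * V(k+1, i) + (1-p) * V(k+1, i+1)].
  V(1,0) = exp(-r*dt) * [p*0.000000 + (1-p)*4.050000] = 2.450255
  V(1,1) = exp(-r*dt) * [p*4.050000 + (1-p)*17.966255] = 12.400087
  V(0,0) = exp(-r*dt) * [p*2.450255 + (1-p)*12.400087] = 8.428010


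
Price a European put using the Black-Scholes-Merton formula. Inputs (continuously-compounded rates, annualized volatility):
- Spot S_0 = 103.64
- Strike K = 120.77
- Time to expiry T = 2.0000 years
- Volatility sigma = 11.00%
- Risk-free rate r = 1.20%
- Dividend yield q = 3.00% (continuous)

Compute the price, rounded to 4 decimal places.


Answer: Price = 21.2080

Derivation:
d1 = (ln(S/K) + (r - q + 0.5*sigma^2) * T) / (sigma * sqrt(T)) = -1.13692842
d2 = d1 - sigma * sqrt(T) = -1.29249191
exp(-rT) = 0.97628571; exp(-qT) = 0.94176453
P = K * exp(-rT) * N(-d2) - S_0 * exp(-qT) * N(-d1)
N(-d1) = 0.87221589; N(-d2) = 0.90190658
P = 120.7700 * 0.97628571 * 0.90190658 - 103.6400 * 0.94176453 * 0.87221589 = 21.2080


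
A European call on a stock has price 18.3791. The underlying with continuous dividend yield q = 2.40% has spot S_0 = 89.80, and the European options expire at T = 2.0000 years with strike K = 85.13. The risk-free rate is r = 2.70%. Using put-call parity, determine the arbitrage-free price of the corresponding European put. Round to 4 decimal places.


Put-call parity: C - P = S_0 * exp(-qT) - K * exp(-rT).
S_0 * exp(-qT) = 89.8000 * 0.95313379 = 85.59141408
K * exp(-rT) = 85.1300 * 0.94743211 = 80.65489523
P = C - S*exp(-qT) + K*exp(-rT)
P = 18.3791 - 85.59141408 + 80.65489523 = 13.4426

Answer: Put price = 13.4426


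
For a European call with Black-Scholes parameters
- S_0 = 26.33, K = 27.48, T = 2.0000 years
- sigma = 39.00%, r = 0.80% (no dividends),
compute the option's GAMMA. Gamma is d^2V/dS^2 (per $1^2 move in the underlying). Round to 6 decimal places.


d1 = 0.2272722896; d2 = -0.3242709998
phi(d1) = 0.3887709680; exp(-qT) = 1.0000000000; exp(-rT) = 0.9841273201
Gamma = exp(-qT) * phi(d1) / (S * sigma * sqrt(T)) = 1.0000000000 * 0.3887709680 / (26.3300 * 0.3900 * 1.4142135624) = 0.026771

Answer: Gamma = 0.026771


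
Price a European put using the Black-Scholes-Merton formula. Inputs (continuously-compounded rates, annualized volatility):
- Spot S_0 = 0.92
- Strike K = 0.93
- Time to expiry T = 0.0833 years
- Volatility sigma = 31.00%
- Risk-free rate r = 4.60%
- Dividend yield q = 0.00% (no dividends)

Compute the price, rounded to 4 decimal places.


Answer: Price = 0.0363

Derivation:
d1 = (ln(S/K) + (r - q + 0.5*sigma^2) * T) / (sigma * sqrt(T)) = -0.03326819
d2 = d1 - sigma * sqrt(T) = -0.12273958
exp(-rT) = 0.99617553; exp(-qT) = 1.00000000
P = K * exp(-rT) * N(-d2) - S_0 * exp(-qT) * N(-d1)
N(-d1) = 0.51326964; N(-d2) = 0.54884334
P = 0.9300 * 0.99617553 * 0.54884334 - 0.9200 * 1.00000000 * 0.51326964 = 0.0363


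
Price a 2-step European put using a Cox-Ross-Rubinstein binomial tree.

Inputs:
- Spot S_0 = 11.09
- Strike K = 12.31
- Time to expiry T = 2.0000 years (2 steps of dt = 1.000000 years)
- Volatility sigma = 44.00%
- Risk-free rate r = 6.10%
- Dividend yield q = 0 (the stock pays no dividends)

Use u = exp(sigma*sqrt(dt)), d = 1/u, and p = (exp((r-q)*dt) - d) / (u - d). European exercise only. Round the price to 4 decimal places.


dt = T/N = 1.000000
u = exp(sigma*sqrt(dt)) = 1.552707; d = 1/u = 0.644036
p = (exp((r-q)*dt) - d) / (u - d) = 0.460962
Discount per step: exp(-r*dt) = 0.940823
Stock lattice S(k, i) with i counting down-moves:
  k=0: S(0,0) = 11.0900
  k=1: S(1,0) = 17.2195; S(1,1) = 7.1424
  k=2: S(2,0) = 26.7369; S(2,1) = 11.0900; S(2,2) = 4.5999
Terminal payoffs V(N, i) = max(K - S_T, 0):
  V(2,0) = 0.000000; V(2,1) = 1.220000; V(2,2) = 7.710058
Backward induction: V(k, i) = exp(-r*dt) * [p * V(k+1, i) + (1-p) * V(k+1, i+1)].
  V(1,0) = exp(-r*dt) * [p*0.000000 + (1-p)*1.220000] = 0.618710
  V(1,1) = exp(-r*dt) * [p*1.220000 + (1-p)*7.710058] = 4.439170
  V(0,0) = exp(-r*dt) * [p*0.618710 + (1-p)*4.439170] = 2.519604

Answer: Price = V(0,0) = 2.5196


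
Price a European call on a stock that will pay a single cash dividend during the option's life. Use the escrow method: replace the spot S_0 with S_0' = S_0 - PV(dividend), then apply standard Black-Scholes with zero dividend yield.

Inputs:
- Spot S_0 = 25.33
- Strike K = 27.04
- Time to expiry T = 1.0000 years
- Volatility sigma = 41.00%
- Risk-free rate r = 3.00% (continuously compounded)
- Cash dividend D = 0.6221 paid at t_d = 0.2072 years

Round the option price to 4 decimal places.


PV(D) = D * exp(-r * t_d) = 0.6221 * 0.99380328 = 0.61824502
S_0' = S_0 - PV(D) = 25.3300 - 0.61824502 = 24.71175498
d1 = (ln(S_0'/K) + (r + sigma^2/2)*T) / (sigma*sqrt(T)) = 0.05856534
d2 = d1 - sigma*sqrt(T) = -0.35143466
exp(-rT) = 0.97044553
N(d1) = 0.52335084; N(d2) = 0.36263114
C = S_0' * N(d1) - K * exp(-rT) * N(d2) = 24.71175498 * 0.52335084 - 27.0400 * 0.97044553 * 0.36263114 = 3.4172

Answer: Price = 3.4172


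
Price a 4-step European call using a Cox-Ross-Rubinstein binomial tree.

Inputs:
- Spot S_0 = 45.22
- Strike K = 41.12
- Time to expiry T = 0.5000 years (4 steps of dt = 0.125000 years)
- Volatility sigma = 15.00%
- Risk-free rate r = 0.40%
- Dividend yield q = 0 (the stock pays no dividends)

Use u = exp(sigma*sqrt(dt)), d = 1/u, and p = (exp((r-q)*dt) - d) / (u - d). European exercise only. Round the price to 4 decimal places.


dt = T/N = 0.125000
u = exp(sigma*sqrt(dt)) = 1.054464; d = 1/u = 0.948349
p = (exp((r-q)*dt) - d) / (u - d) = 0.491458
Discount per step: exp(-r*dt) = 0.999500
Stock lattice S(k, i) with i counting down-moves:
  k=0: S(0,0) = 45.2200
  k=1: S(1,0) = 47.6829; S(1,1) = 42.8843
  k=2: S(2,0) = 50.2799; S(2,1) = 45.2200; S(2,2) = 40.6693
  k=3: S(3,0) = 53.0184; S(3,1) = 47.6829; S(3,2) = 42.8843; S(3,3) = 38.5687
  k=4: S(4,0) = 55.9060; S(4,1) = 50.2799; S(4,2) = 45.2200; S(4,3) = 40.6693; S(4,4) = 36.5766
Terminal payoffs V(N, i) = max(S_T - K, 0):
  V(4,0) = 14.785988; V(4,1) = 9.159904; V(4,2) = 4.100000; V(4,3) = 0.000000; V(4,4) = 0.000000
Backward induction: V(k, i) = exp(-r*dt) * [p * V(k+1, i) + (1-p) * V(k+1, i+1)].
  V(3,0) = exp(-r*dt) * [p*14.785988 + (1-p)*9.159904] = 11.918927
  V(3,1) = exp(-r*dt) * [p*9.159904 + (1-p)*4.100000] = 6.583437
  V(3,2) = exp(-r*dt) * [p*4.100000 + (1-p)*0.000000] = 2.013970
  V(3,3) = exp(-r*dt) * [p*0.000000 + (1-p)*0.000000] = 0.000000
  V(2,0) = exp(-r*dt) * [p*11.918927 + (1-p)*6.583437] = 9.201004
  V(2,1) = exp(-r*dt) * [p*6.583437 + (1-p)*2.013970] = 4.257541
  V(2,2) = exp(-r*dt) * [p*2.013970 + (1-p)*0.000000] = 0.989287
  V(1,0) = exp(-r*dt) * [p*9.201004 + (1-p)*4.257541] = 6.683702
  V(1,1) = exp(-r*dt) * [p*4.257541 + (1-p)*0.989287] = 2.594199
  V(0,0) = exp(-r*dt) * [p*6.683702 + (1-p)*2.594199] = 4.601716

Answer: Price = V(0,0) = 4.6017


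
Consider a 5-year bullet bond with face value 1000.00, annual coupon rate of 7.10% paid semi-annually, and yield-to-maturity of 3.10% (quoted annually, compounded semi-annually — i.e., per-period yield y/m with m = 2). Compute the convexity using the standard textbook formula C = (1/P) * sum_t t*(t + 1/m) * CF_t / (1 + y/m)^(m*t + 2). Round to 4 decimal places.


Answer: Convexity = 22.1529

Derivation:
Coupon per period c = face * coupon_rate / m = 35.500000
Periods per year m = 2; per-period yield y/m = 0.015500
Number of cashflows N = 10
Cashflows (t years, CF_t, discount factor 1/(1+y/m)^(m*t), PV):
  t = 0.5000: CF_t = 35.500000, DF = 0.984737, PV = 34.958149
  t = 1.0000: CF_t = 35.500000, DF = 0.969706, PV = 34.424568
  t = 1.5000: CF_t = 35.500000, DF = 0.954905, PV = 33.899131
  t = 2.0000: CF_t = 35.500000, DF = 0.940330, PV = 33.381715
  t = 2.5000: CF_t = 35.500000, DF = 0.925977, PV = 32.872196
  t = 3.0000: CF_t = 35.500000, DF = 0.911844, PV = 32.370454
  t = 3.5000: CF_t = 35.500000, DF = 0.897926, PV = 31.876370
  t = 4.0000: CF_t = 35.500000, DF = 0.884220, PV = 31.389828
  t = 4.5000: CF_t = 35.500000, DF = 0.870724, PV = 30.910712
  t = 5.0000: CF_t = 1035.500000, DF = 0.857434, PV = 887.872952
Price P = sum_t PV_t = 1183.956073
Convexity numerator sum_t t*(t + 1/m) * CF_t / (1+y/m)^(m*t + 2):
  t = 0.5000: term = 16.949566
  t = 1.0000: term = 50.072572
  t = 1.5000: term = 98.616587
  t = 2.0000: term = 161.852269
  t = 2.5000: term = 239.072775
  t = 3.0000: term = 329.593190
  t = 3.5000: term = 432.749963
  t = 4.0000: term = 547.900354
  t = 4.5000: term = 674.421903
  t = 5.0000: term = 23676.835902
Convexity = (1/P) * sum = 26228.065079 / 1183.956073 = 22.152904


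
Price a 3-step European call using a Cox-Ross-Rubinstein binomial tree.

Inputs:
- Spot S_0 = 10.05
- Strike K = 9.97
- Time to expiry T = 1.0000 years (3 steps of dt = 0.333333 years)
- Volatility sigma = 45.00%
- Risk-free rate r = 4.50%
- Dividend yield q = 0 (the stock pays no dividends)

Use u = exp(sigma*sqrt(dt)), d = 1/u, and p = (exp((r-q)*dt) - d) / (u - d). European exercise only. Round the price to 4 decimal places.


Answer: Price = V(0,0) = 2.1554

Derivation:
dt = T/N = 0.333333
u = exp(sigma*sqrt(dt)) = 1.296681; d = 1/u = 0.771200
p = (exp((r-q)*dt) - d) / (u - d) = 0.464171
Discount per step: exp(-r*dt) = 0.985112
Stock lattice S(k, i) with i counting down-moves:
  k=0: S(0,0) = 10.0500
  k=1: S(1,0) = 13.0316; S(1,1) = 7.7506
  k=2: S(2,0) = 16.8979; S(2,1) = 10.0500; S(2,2) = 5.9772
  k=3: S(3,0) = 21.9111; S(3,1) = 13.0316; S(3,2) = 7.7506; S(3,3) = 4.6096
Terminal payoffs V(N, i) = max(S_T - K, 0):
  V(3,0) = 11.941147; V(3,1) = 3.061640; V(3,2) = 0.000000; V(3,3) = 0.000000
Backward induction: V(k, i) = exp(-r*dt) * [p * V(k+1, i) + (1-p) * V(k+1, i+1)].
  V(2,0) = exp(-r*dt) * [p*11.941147 + (1-p)*3.061640] = 7.076309
  V(2,1) = exp(-r*dt) * [p*3.061640 + (1-p)*0.000000] = 1.399968
  V(2,2) = exp(-r*dt) * [p*0.000000 + (1-p)*0.000000] = 0.000000
  V(1,0) = exp(-r*dt) * [p*7.076309 + (1-p)*1.399968] = 3.974694
  V(1,1) = exp(-r*dt) * [p*1.399968 + (1-p)*0.000000] = 0.640151
  V(0,0) = exp(-r*dt) * [p*3.974694 + (1-p)*0.640151] = 2.155376


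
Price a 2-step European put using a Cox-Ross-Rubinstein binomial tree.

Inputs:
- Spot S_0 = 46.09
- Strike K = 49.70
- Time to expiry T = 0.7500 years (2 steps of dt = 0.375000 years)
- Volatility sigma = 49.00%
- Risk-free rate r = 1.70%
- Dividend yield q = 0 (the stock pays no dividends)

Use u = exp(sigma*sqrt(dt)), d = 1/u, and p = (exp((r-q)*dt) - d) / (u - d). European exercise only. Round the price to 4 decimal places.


Answer: Price = V(0,0) = 9.4177

Derivation:
dt = T/N = 0.375000
u = exp(sigma*sqrt(dt)) = 1.349943; d = 1/u = 0.740772
p = (exp((r-q)*dt) - d) / (u - d) = 0.436041
Discount per step: exp(-r*dt) = 0.993645
Stock lattice S(k, i) with i counting down-moves:
  k=0: S(0,0) = 46.0900
  k=1: S(1,0) = 62.2189; S(1,1) = 34.1422
  k=2: S(2,0) = 83.9920; S(2,1) = 46.0900; S(2,2) = 25.2916
Terminal payoffs V(N, i) = max(K - S_T, 0):
  V(2,0) = 0.000000; V(2,1) = 3.610000; V(2,2) = 24.408433
Backward induction: V(k, i) = exp(-r*dt) * [p * V(k+1, i) + (1-p) * V(k+1, i+1)].
  V(1,0) = exp(-r*dt) * [p*0.000000 + (1-p)*3.610000] = 2.022956
  V(1,1) = exp(-r*dt) * [p*3.610000 + (1-p)*24.408433] = 15.241992
  V(0,0) = exp(-r*dt) * [p*2.022956 + (1-p)*15.241992] = 9.417725


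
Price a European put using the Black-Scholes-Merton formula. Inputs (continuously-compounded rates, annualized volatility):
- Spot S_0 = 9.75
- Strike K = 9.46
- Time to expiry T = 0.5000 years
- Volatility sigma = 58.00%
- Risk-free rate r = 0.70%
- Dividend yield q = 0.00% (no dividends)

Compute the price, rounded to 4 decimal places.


Answer: Price = 1.4015

Derivation:
d1 = (ln(S/K) + (r - q + 0.5*sigma^2) * T) / (sigma * sqrt(T)) = 0.28721922
d2 = d1 - sigma * sqrt(T) = -0.12290271
exp(-rT) = 0.99650612; exp(-qT) = 1.00000000
P = K * exp(-rT) * N(-d2) - S_0 * exp(-qT) * N(-d1)
N(-d1) = 0.38697224; N(-d2) = 0.54890793
P = 9.4600 * 0.99650612 * 0.54890793 - 9.7500 * 1.00000000 * 0.38697224 = 1.4015


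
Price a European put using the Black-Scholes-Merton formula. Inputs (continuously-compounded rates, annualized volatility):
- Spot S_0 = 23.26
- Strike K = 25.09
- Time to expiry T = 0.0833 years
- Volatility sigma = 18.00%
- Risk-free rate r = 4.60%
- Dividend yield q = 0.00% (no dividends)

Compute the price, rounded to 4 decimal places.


d1 = (ln(S/K) + (r - q + 0.5*sigma^2) * T) / (sigma * sqrt(T)) = -1.35806386
d2 = d1 - sigma * sqrt(T) = -1.41001499
exp(-rT) = 0.99617553; exp(-qT) = 1.00000000
P = K * exp(-rT) * N(-d2) - S_0 * exp(-qT) * N(-d1)
N(-d1) = 0.91277829; N(-d2) = 0.92073237
P = 25.0900 * 0.99617553 * 0.92073237 - 23.2600 * 1.00000000 * 0.91277829 = 1.7816

Answer: Price = 1.7816


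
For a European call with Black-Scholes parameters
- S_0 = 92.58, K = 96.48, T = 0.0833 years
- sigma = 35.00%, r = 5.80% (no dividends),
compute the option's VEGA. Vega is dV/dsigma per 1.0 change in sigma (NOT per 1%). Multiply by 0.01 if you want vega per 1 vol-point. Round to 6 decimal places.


d1 = -0.3101394347; d2 = -0.4111555225
phi(d1) = 0.3802099162; exp(-qT) = 1.0000000000; exp(-rT) = 0.9951802524
Vega = S * exp(-qT) * phi(d1) * sqrt(T) = 92.5800 * 1.0000000000 * 0.3802099162 * 0.2886173938 = 10.159284

Answer: Vega = 10.159284


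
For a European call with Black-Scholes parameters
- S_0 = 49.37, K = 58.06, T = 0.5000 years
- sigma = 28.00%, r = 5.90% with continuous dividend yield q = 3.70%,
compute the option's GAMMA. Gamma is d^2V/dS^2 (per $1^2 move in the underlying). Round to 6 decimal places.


d1 = -0.6643470559; d2 = -0.8623369547
phi(d1) = 0.3199415236; exp(-qT) = 0.9816700746; exp(-rT) = 0.9709308776
Gamma = exp(-qT) * phi(d1) / (S * sigma * sqrt(T)) = 0.9816700746 * 0.3199415236 / (49.3700 * 0.2800 * 0.7071067812) = 0.032131

Answer: Gamma = 0.032131


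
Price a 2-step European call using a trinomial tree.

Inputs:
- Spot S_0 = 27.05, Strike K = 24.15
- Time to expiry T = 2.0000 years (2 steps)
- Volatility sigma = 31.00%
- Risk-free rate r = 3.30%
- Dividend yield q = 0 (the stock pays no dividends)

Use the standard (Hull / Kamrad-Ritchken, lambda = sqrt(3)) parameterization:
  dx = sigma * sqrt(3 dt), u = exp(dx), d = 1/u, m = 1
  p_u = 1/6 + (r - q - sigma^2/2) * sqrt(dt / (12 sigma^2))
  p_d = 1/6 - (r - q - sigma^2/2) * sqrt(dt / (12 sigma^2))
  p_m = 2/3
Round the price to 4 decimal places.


Answer: Price = V(0,0) = 6.7723

Derivation:
dt = T/N = 1.000000; dx = sigma*sqrt(3*dt) = 0.536936
u = exp(dx) = 1.710757; d = 1/u = 0.584537
p_u = 0.152652, p_m = 0.666667, p_d = 0.180681
Discount per step: exp(-r*dt) = 0.967539
Stock lattice S(k, j) with j the centered position index:
  k=0: S(0,+0) = 27.0500
  k=1: S(1,-1) = 15.8117; S(1,+0) = 27.0500; S(1,+1) = 46.2760
  k=2: S(2,-2) = 9.2425; S(2,-1) = 15.8117; S(2,+0) = 27.0500; S(2,+1) = 46.2760; S(2,+2) = 79.1669
Terminal payoffs V(N, j) = max(S_T - K, 0):
  V(2,-2) = 0.000000; V(2,-1) = 0.000000; V(2,+0) = 2.900000; V(2,+1) = 22.125967; V(2,+2) = 55.016918
Backward induction: V(k, j) = exp(-r*dt) * [p_u * V(k+1, j+1) + p_m * V(k+1, j) + p_d * V(k+1, j-1)]
  V(1,-1) = exp(-r*dt) * [p_u*2.900000 + p_m*0.000000 + p_d*0.000000] = 0.428320
  V(1,+0) = exp(-r*dt) * [p_u*22.125967 + p_m*2.900000 + p_d*0.000000] = 5.138506
  V(1,+1) = exp(-r*dt) * [p_u*55.016918 + p_m*22.125967 + p_d*2.900000] = 22.904599
  V(0,+0) = exp(-r*dt) * [p_u*22.904599 + p_m*5.138506 + p_d*0.428320] = 6.772278


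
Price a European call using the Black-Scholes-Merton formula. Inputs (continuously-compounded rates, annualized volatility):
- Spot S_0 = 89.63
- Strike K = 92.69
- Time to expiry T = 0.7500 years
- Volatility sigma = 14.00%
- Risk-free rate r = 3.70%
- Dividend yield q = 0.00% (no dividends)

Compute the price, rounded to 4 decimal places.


d1 = (ln(S/K) + (r - q + 0.5*sigma^2) * T) / (sigma * sqrt(T)) = 0.01261505
d2 = d1 - sigma * sqrt(T) = -0.10862851
exp(-rT) = 0.97263149; exp(-qT) = 1.00000000
C = S_0 * exp(-qT) * N(d1) - K * exp(-rT) * N(d2)
N(d1) = 0.50503254; N(d2) = 0.45674857
C = 89.6300 * 1.00000000 * 0.50503254 - 92.6900 * 0.97263149 * 0.45674857 = 4.0887

Answer: Price = 4.0887


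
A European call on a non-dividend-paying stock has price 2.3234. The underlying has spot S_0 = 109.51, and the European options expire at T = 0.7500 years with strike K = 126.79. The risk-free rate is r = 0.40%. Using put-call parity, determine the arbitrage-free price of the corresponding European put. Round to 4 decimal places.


Put-call parity: C - P = S_0 * exp(-qT) - K * exp(-rT).
S_0 * exp(-qT) = 109.5100 * 1.00000000 = 109.51000000
K * exp(-rT) = 126.7900 * 0.99700450 = 126.41019998
P = C - S*exp(-qT) + K*exp(-rT)
P = 2.3234 - 109.51000000 + 126.41019998 = 19.2236

Answer: Put price = 19.2236


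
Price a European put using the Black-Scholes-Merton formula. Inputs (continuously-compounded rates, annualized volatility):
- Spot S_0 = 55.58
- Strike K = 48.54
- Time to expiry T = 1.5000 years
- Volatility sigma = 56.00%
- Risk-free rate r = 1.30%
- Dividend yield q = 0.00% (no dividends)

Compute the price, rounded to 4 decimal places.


d1 = (ln(S/K) + (r - q + 0.5*sigma^2) * T) / (sigma * sqrt(T)) = 0.56882871
d2 = d1 - sigma * sqrt(T) = -0.11702842
exp(-rT) = 0.98068890; exp(-qT) = 1.00000000
P = K * exp(-rT) * N(-d2) - S_0 * exp(-qT) * N(-d1)
N(-d1) = 0.28473620; N(-d2) = 0.54658123
P = 48.5400 * 0.98068890 * 0.54658123 - 55.5800 * 1.00000000 * 0.28473620 = 10.1931

Answer: Price = 10.1931


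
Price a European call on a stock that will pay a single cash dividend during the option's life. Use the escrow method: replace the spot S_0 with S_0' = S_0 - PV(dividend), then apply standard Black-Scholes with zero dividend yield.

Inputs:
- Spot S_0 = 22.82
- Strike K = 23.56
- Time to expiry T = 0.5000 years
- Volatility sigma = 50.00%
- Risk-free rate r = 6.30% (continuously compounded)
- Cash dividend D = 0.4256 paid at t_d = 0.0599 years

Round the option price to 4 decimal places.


PV(D) = D * exp(-r * t_d) = 0.4256 * 0.99623341 = 0.42399694
S_0' = S_0 - PV(D) = 22.8200 - 0.42399694 = 22.39600306
d1 = (ln(S_0'/K) + (r + sigma^2/2)*T) / (sigma*sqrt(T)) = 0.12256183
d2 = d1 - sigma*sqrt(T) = -0.23099156
exp(-rT) = 0.96899096
N(d1) = 0.54877296; N(d2) = 0.40866068
C = S_0' * N(d1) - K * exp(-rT) * N(d2) = 22.39600306 * 0.54877296 - 23.5600 * 0.96899096 * 0.40866068 = 2.9608

Answer: Price = 2.9608


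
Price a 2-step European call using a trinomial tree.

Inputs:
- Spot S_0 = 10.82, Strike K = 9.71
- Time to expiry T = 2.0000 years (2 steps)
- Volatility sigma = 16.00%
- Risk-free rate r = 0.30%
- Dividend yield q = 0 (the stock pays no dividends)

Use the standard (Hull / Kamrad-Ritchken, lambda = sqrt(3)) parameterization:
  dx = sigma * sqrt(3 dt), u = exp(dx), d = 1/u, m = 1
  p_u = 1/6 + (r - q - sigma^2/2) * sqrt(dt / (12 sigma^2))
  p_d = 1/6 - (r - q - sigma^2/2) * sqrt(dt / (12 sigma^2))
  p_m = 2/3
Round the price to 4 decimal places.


dt = T/N = 1.000000; dx = sigma*sqrt(3*dt) = 0.277128
u = exp(dx) = 1.319335; d = 1/u = 0.757957
p_u = 0.148985, p_m = 0.666667, p_d = 0.184348
Discount per step: exp(-r*dt) = 0.997004
Stock lattice S(k, j) with j the centered position index:
  k=0: S(0,+0) = 10.8200
  k=1: S(1,-1) = 8.2011; S(1,+0) = 10.8200; S(1,+1) = 14.2752
  k=2: S(2,-2) = 6.2161; S(2,-1) = 8.2011; S(2,+0) = 10.8200; S(2,+1) = 14.2752; S(2,+2) = 18.8338
Terminal payoffs V(N, j) = max(S_T - K, 0):
  V(2,-2) = 0.000000; V(2,-1) = 0.000000; V(2,+0) = 1.110000; V(2,+1) = 4.565209; V(2,+2) = 9.123789
Backward induction: V(k, j) = exp(-r*dt) * [p_u * V(k+1, j+1) + p_m * V(k+1, j) + p_d * V(k+1, j-1)]
  V(1,-1) = exp(-r*dt) * [p_u*1.110000 + p_m*0.000000 + p_d*0.000000] = 0.164878
  V(1,+0) = exp(-r*dt) * [p_u*4.565209 + p_m*1.110000 + p_d*0.000000] = 1.415895
  V(1,+1) = exp(-r*dt) * [p_u*9.123789 + p_m*4.565209 + p_d*1.110000] = 4.593608
  V(0,+0) = exp(-r*dt) * [p_u*4.593608 + p_m*1.415895 + p_d*0.164878] = 1.653737

Answer: Price = V(0,0) = 1.6537


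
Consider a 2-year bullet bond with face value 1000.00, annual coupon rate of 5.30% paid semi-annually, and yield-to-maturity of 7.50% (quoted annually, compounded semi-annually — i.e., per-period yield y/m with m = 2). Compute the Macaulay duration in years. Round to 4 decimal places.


Answer: Macaulay duration = 1.9221 years

Derivation:
Coupon per period c = face * coupon_rate / m = 26.500000
Periods per year m = 2; per-period yield y/m = 0.037500
Number of cashflows N = 4
Cashflows (t years, CF_t, discount factor 1/(1+y/m)^(m*t), PV):
  t = 0.5000: CF_t = 26.500000, DF = 0.963855, PV = 25.542169
  t = 1.0000: CF_t = 26.500000, DF = 0.929017, PV = 24.618958
  t = 1.5000: CF_t = 26.500000, DF = 0.895438, PV = 23.729116
  t = 2.0000: CF_t = 1026.500000, DF = 0.863073, PV = 885.944532
Price P = sum_t PV_t = 959.834775
Macaulay numerator sum_t t * PV_t:
  t * PV_t at t = 0.5000: 12.771084
  t * PV_t at t = 1.0000: 24.618958
  t * PV_t at t = 1.5000: 35.593674
  t * PV_t at t = 2.0000: 1771.889065
Macaulay duration D = (sum_t t * PV_t) / P = 1844.872780 / 959.834775 = 1.922073


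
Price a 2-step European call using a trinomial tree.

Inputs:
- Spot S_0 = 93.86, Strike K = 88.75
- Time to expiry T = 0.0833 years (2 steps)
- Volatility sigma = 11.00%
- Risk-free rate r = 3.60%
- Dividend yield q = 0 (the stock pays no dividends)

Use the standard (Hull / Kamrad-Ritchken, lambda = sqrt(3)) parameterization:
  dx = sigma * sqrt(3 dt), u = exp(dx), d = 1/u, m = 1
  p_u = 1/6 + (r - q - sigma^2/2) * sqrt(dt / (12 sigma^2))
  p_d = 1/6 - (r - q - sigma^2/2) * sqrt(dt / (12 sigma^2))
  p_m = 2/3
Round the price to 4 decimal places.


Answer: Price = V(0,0) = 5.4189

Derivation:
dt = T/N = 0.041650; dx = sigma*sqrt(3*dt) = 0.038883
u = exp(dx) = 1.039649; d = 1/u = 0.961863
p_u = 0.182707, p_m = 0.666667, p_d = 0.150626
Discount per step: exp(-r*dt) = 0.998502
Stock lattice S(k, j) with j the centered position index:
  k=0: S(0,+0) = 93.8600
  k=1: S(1,-1) = 90.2805; S(1,+0) = 93.8600; S(1,+1) = 97.5814
  k=2: S(2,-2) = 86.8375; S(2,-1) = 90.2805; S(2,+0) = 93.8600; S(2,+1) = 97.5814; S(2,+2) = 101.4504
Terminal payoffs V(N, j) = max(S_T - K, 0):
  V(2,-2) = 0.000000; V(2,-1) = 1.530475; V(2,+0) = 5.110000; V(2,+1) = 8.831449; V(2,+2) = 12.700450
Backward induction: V(k, j) = exp(-r*dt) * [p_u * V(k+1, j+1) + p_m * V(k+1, j) + p_d * V(k+1, j-1)]
  V(1,-1) = exp(-r*dt) * [p_u*5.110000 + p_m*1.530475 + p_d*0.000000] = 1.951023
  V(1,+0) = exp(-r*dt) * [p_u*8.831449 + p_m*5.110000 + p_d*1.530475] = 5.242899
  V(1,+1) = exp(-r*dt) * [p_u*12.700450 + p_m*8.831449 + p_d*5.110000] = 8.964345
  V(0,+0) = exp(-r*dt) * [p_u*8.964345 + p_m*5.242899 + p_d*1.951023] = 5.418861


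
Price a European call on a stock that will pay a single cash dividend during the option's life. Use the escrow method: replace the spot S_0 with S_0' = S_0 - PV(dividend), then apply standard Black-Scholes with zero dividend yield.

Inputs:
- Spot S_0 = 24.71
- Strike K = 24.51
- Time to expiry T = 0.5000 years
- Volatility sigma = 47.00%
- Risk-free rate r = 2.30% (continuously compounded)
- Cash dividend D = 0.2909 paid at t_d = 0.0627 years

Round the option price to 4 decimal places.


Answer: Price = 3.3061

Derivation:
PV(D) = D * exp(-r * t_d) = 0.2909 * 0.99855894 = 0.29048080
S_0' = S_0 - PV(D) = 24.7100 - 0.29048080 = 24.41951920
d1 = (ln(S_0'/K) + (r + sigma^2/2)*T) / (sigma*sqrt(T)) = 0.18964478
d2 = d1 - sigma*sqrt(T) = -0.14269541
exp(-rT) = 0.98856587
N(d1) = 0.57520625; N(d2) = 0.44326537
C = S_0' * N(d1) - K * exp(-rT) * N(d2) = 24.41951920 * 0.57520625 - 24.5100 * 0.98856587 * 0.44326537 = 3.3061


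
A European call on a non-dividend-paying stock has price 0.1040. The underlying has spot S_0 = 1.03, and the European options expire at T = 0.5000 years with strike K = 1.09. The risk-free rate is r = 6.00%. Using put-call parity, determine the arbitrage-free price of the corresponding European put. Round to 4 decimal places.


Answer: Put price = 0.1318

Derivation:
Put-call parity: C - P = S_0 * exp(-qT) - K * exp(-rT).
S_0 * exp(-qT) = 1.0300 * 1.00000000 = 1.03000000
K * exp(-rT) = 1.0900 * 0.97044553 = 1.05778563
P = C - S*exp(-qT) + K*exp(-rT)
P = 0.1040 - 1.03000000 + 1.05778563 = 0.1318


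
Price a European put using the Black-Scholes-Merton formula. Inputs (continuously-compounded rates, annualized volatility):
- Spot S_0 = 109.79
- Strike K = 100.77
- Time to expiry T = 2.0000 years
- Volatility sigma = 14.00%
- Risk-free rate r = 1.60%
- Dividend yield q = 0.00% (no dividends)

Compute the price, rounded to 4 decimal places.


d1 = (ln(S/K) + (r - q + 0.5*sigma^2) * T) / (sigma * sqrt(T)) = 0.69361497
d2 = d1 - sigma * sqrt(T) = 0.49562507
exp(-rT) = 0.96850658; exp(-qT) = 1.00000000
P = K * exp(-rT) * N(-d2) - S_0 * exp(-qT) * N(-d1)
N(-d1) = 0.24396185; N(-d2) = 0.31007948
P = 100.7700 * 0.96850658 * 0.31007948 - 109.7900 * 1.00000000 * 0.24396185 = 3.4781

Answer: Price = 3.4781


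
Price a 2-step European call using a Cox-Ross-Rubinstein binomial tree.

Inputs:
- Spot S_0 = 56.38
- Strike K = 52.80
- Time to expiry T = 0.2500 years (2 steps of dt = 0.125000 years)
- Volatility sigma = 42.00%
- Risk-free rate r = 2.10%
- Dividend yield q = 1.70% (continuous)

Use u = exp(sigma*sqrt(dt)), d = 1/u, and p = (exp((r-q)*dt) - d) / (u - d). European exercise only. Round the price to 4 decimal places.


dt = T/N = 0.125000
u = exp(sigma*sqrt(dt)) = 1.160084; d = 1/u = 0.862007
p = (exp((r-q)*dt) - d) / (u - d) = 0.464623
Discount per step: exp(-r*dt) = 0.997378
Stock lattice S(k, i) with i counting down-moves:
  k=0: S(0,0) = 56.3800
  k=1: S(1,0) = 65.4055; S(1,1) = 48.5999
  k=2: S(2,0) = 75.8759; S(2,1) = 56.3800; S(2,2) = 41.8935
Terminal payoffs V(N, i) = max(S_T - K, 0):
  V(2,0) = 23.075917; V(2,1) = 3.580000; V(2,2) = 0.000000
Backward induction: V(k, i) = exp(-r*dt) * [p * V(k+1, i) + (1-p) * V(k+1, i+1)].
  V(1,0) = exp(-r*dt) * [p*23.075917 + (1-p)*3.580000] = 12.605115
  V(1,1) = exp(-r*dt) * [p*3.580000 + (1-p)*0.000000] = 1.658989
  V(0,0) = exp(-r*dt) * [p*12.605115 + (1-p)*1.658989] = 6.727127

Answer: Price = V(0,0) = 6.7271


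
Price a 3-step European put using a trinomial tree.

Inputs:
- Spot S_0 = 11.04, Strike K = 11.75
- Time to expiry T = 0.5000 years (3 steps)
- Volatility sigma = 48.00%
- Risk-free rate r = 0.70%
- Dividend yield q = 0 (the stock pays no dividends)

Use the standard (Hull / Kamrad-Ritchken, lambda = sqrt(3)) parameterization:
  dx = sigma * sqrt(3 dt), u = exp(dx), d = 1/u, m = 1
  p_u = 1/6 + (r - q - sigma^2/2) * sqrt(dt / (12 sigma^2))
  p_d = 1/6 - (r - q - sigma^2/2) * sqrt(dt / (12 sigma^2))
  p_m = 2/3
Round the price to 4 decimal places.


Answer: Price = V(0,0) = 1.8586

Derivation:
dt = T/N = 0.166667; dx = sigma*sqrt(3*dt) = 0.339411
u = exp(dx) = 1.404121; d = 1/u = 0.712189
p_u = 0.140101, p_m = 0.666667, p_d = 0.193232
Discount per step: exp(-r*dt) = 0.998834
Stock lattice S(k, j) with j the centered position index:
  k=0: S(0,+0) = 11.0400
  k=1: S(1,-1) = 7.8626; S(1,+0) = 11.0400; S(1,+1) = 15.5015
  k=2: S(2,-2) = 5.5996; S(2,-1) = 7.8626; S(2,+0) = 11.0400; S(2,+1) = 15.5015; S(2,+2) = 21.7660
  k=3: S(3,-3) = 3.9880; S(3,-2) = 5.5996; S(3,-1) = 7.8626; S(3,+0) = 11.0400; S(3,+1) = 15.5015; S(3,+2) = 21.7660; S(3,+3) = 30.5620
Terminal payoffs V(N, j) = max(K - S_T, 0):
  V(3,-3) = 7.761994; V(3,-2) = 6.150359; V(3,-1) = 3.887428; V(3,+0) = 0.710000; V(3,+1) = 0.000000; V(3,+2) = 0.000000; V(3,+3) = 0.000000
Backward induction: V(k, j) = exp(-r*dt) * [p_u * V(k+1, j+1) + p_m * V(k+1, j) + p_d * V(k+1, j-1)]
  V(2,-2) = exp(-r*dt) * [p_u*3.887428 + p_m*6.150359 + p_d*7.761994] = 6.137575
  V(2,-1) = exp(-r*dt) * [p_u*0.710000 + p_m*3.887428 + p_d*6.150359] = 3.875015
  V(2,+0) = exp(-r*dt) * [p_u*0.000000 + p_m*0.710000 + p_d*3.887428] = 1.223082
  V(2,+1) = exp(-r*dt) * [p_u*0.000000 + p_m*0.000000 + p_d*0.710000] = 0.137035
  V(2,+2) = exp(-r*dt) * [p_u*0.000000 + p_m*0.000000 + p_d*0.000000] = 0.000000
  V(1,-1) = exp(-r*dt) * [p_u*1.223082 + p_m*3.875015 + p_d*6.137575] = 3.936081
  V(1,+0) = exp(-r*dt) * [p_u*0.137035 + p_m*1.223082 + p_d*3.875015] = 1.581519
  V(1,+1) = exp(-r*dt) * [p_u*0.000000 + p_m*0.137035 + p_d*1.223082] = 0.327313
  V(0,+0) = exp(-r*dt) * [p_u*0.327313 + p_m*1.581519 + p_d*3.936081] = 1.858611


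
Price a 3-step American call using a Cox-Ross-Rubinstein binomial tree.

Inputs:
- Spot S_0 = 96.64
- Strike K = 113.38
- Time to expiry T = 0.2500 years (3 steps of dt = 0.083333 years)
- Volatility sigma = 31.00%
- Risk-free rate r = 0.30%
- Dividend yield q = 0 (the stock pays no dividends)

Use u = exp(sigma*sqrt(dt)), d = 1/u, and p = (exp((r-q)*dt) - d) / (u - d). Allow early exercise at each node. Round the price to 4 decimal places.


Answer: Price = V(0,0) = 1.4303

Derivation:
dt = T/N = 0.083333
u = exp(sigma*sqrt(dt)) = 1.093616; d = 1/u = 0.914398
p = (exp((r-q)*dt) - d) / (u - d) = 0.479038
Discount per step: exp(-r*dt) = 0.999750
Stock lattice S(k, i) with i counting down-moves:
  k=0: S(0,0) = 96.6400
  k=1: S(1,0) = 105.6870; S(1,1) = 88.3674
  k=2: S(2,0) = 115.5810; S(2,1) = 96.6400; S(2,2) = 80.8030
  k=3: S(3,0) = 126.4012; S(3,1) = 105.6870; S(3,2) = 88.3674; S(3,3) = 73.8861
Terminal payoffs V(N, i) = max(S_T - K, 0):
  V(3,0) = 13.021154; V(3,1) = 0.000000; V(3,2) = 0.000000; V(3,3) = 0.000000
Backward induction: V(k, i) = exp(-r*dt) * [p * V(k+1, i) + (1-p) * V(k+1, i+1)]; then take max(V_cont, immediate exercise) for American.
  V(2,0) = exp(-r*dt) * [p*13.021154 + (1-p)*0.000000] = 6.236065; exercise = 2.200969; V(2,0) = max -> 6.236065
  V(2,1) = exp(-r*dt) * [p*0.000000 + (1-p)*0.000000] = 0.000000; exercise = 0.000000; V(2,1) = max -> 0.000000
  V(2,2) = exp(-r*dt) * [p*0.000000 + (1-p)*0.000000] = 0.000000; exercise = 0.000000; V(2,2) = max -> 0.000000
  V(1,0) = exp(-r*dt) * [p*6.236065 + (1-p)*0.000000] = 2.986563; exercise = 0.000000; V(1,0) = max -> 2.986563
  V(1,1) = exp(-r*dt) * [p*0.000000 + (1-p)*0.000000] = 0.000000; exercise = 0.000000; V(1,1) = max -> 0.000000
  V(0,0) = exp(-r*dt) * [p*2.986563 + (1-p)*0.000000] = 1.430319; exercise = 0.000000; V(0,0) = max -> 1.430319


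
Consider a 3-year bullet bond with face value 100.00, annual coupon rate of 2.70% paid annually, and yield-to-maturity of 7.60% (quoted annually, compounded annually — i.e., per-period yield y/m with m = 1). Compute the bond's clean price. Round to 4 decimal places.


Coupon per period c = face * coupon_rate / m = 2.700000
Periods per year m = 1; per-period yield y/m = 0.076000
Number of cashflows N = 3
Cashflows (t years, CF_t, discount factor 1/(1+y/m)^(m*t), PV):
  t = 1.0000: CF_t = 2.700000, DF = 0.929368, PV = 2.509294
  t = 2.0000: CF_t = 2.700000, DF = 0.863725, PV = 2.332057
  t = 3.0000: CF_t = 102.700000, DF = 0.802718, PV = 82.439174
Price P = sum_t PV_t = 87.280525

Answer: Price = 87.2805


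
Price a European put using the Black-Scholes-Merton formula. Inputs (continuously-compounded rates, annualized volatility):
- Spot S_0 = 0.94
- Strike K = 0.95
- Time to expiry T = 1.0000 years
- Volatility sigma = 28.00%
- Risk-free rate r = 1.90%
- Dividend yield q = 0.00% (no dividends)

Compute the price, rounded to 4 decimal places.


d1 = (ln(S/K) + (r - q + 0.5*sigma^2) * T) / (sigma * sqrt(T)) = 0.17006390
d2 = d1 - sigma * sqrt(T) = -0.10993610
exp(-rT) = 0.98117936; exp(-qT) = 1.00000000
P = K * exp(-rT) * N(-d2) - S_0 * exp(-qT) * N(-d1)
N(-d1) = 0.43247994; N(-d2) = 0.54376998
P = 0.9500 * 0.98117936 * 0.54376998 - 0.9400 * 1.00000000 * 0.43247994 = 0.1003

Answer: Price = 0.1003


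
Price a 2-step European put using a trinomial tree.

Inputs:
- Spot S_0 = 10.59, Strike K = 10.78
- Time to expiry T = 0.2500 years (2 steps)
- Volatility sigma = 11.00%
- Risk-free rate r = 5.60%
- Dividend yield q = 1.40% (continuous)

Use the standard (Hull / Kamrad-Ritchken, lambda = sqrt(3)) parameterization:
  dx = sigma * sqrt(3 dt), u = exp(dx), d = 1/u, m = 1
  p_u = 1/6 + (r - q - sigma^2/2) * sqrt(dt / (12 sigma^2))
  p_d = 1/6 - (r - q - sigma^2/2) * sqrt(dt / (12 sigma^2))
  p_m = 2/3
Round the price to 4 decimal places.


dt = T/N = 0.125000; dx = sigma*sqrt(3*dt) = 0.067361
u = exp(dx) = 1.069682; d = 1/u = 0.934858
p_u = 0.200022, p_m = 0.666667, p_d = 0.133311
Discount per step: exp(-r*dt) = 0.993024
Stock lattice S(k, j) with j the centered position index:
  k=0: S(0,+0) = 10.5900
  k=1: S(1,-1) = 9.9001; S(1,+0) = 10.5900; S(1,+1) = 11.3279
  k=2: S(2,-2) = 9.2552; S(2,-1) = 9.9001; S(2,+0) = 10.5900; S(2,+1) = 11.3279; S(2,+2) = 12.1173
Terminal payoffs V(N, j) = max(K - S_T, 0):
  V(2,-2) = 1.524775; V(2,-1) = 0.879857; V(2,+0) = 0.190000; V(2,+1) = 0.000000; V(2,+2) = 0.000000
Backward induction: V(k, j) = exp(-r*dt) * [p_u * V(k+1, j+1) + p_m * V(k+1, j) + p_d * V(k+1, j-1)]
  V(1,-1) = exp(-r*dt) * [p_u*0.190000 + p_m*0.879857 + p_d*1.524775] = 0.822070
  V(1,+0) = exp(-r*dt) * [p_u*0.000000 + p_m*0.190000 + p_d*0.879857] = 0.242259
  V(1,+1) = exp(-r*dt) * [p_u*0.000000 + p_m*0.000000 + p_d*0.190000] = 0.025152
  V(0,+0) = exp(-r*dt) * [p_u*0.025152 + p_m*0.242259 + p_d*0.822070] = 0.274202

Answer: Price = V(0,0) = 0.2742


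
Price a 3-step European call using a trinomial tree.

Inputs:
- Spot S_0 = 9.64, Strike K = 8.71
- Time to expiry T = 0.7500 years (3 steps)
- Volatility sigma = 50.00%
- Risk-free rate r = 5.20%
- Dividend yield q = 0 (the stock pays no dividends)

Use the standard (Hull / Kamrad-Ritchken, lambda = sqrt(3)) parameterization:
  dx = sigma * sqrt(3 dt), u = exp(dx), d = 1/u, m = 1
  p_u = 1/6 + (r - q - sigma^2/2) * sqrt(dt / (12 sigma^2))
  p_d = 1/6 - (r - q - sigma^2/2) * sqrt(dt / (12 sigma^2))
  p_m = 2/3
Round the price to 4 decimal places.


Answer: Price = V(0,0) = 2.2408

Derivation:
dt = T/N = 0.250000; dx = sigma*sqrt(3*dt) = 0.433013
u = exp(dx) = 1.541896; d = 1/u = 0.648552
p_u = 0.145593, p_m = 0.666667, p_d = 0.187740
Discount per step: exp(-r*dt) = 0.987084
Stock lattice S(k, j) with j the centered position index:
  k=0: S(0,+0) = 9.6400
  k=1: S(1,-1) = 6.2520; S(1,+0) = 9.6400; S(1,+1) = 14.8639
  k=2: S(2,-2) = 4.0548; S(2,-1) = 6.2520; S(2,+0) = 9.6400; S(2,+1) = 14.8639; S(2,+2) = 22.9185
  k=3: S(3,-3) = 2.6297; S(3,-2) = 4.0548; S(3,-1) = 6.2520; S(3,+0) = 9.6400; S(3,+1) = 14.8639; S(3,+2) = 22.9185; S(3,+3) = 35.3380
Terminal payoffs V(N, j) = max(S_T - K, 0):
  V(3,-3) = 0.000000; V(3,-2) = 0.000000; V(3,-1) = 0.000000; V(3,+0) = 0.930000; V(3,+1) = 6.153876; V(3,+2) = 14.208547; V(3,+3) = 26.628012
Backward induction: V(k, j) = exp(-r*dt) * [p_u * V(k+1, j+1) + p_m * V(k+1, j) + p_d * V(k+1, j-1)]
  V(2,-2) = exp(-r*dt) * [p_u*0.000000 + p_m*0.000000 + p_d*0.000000] = 0.000000
  V(2,-1) = exp(-r*dt) * [p_u*0.930000 + p_m*0.000000 + p_d*0.000000] = 0.133653
  V(2,+0) = exp(-r*dt) * [p_u*6.153876 + p_m*0.930000 + p_d*0.000000] = 1.496384
  V(2,+1) = exp(-r*dt) * [p_u*14.208547 + p_m*6.153876 + p_d*0.930000] = 6.263890
  V(2,+2) = exp(-r*dt) * [p_u*26.628012 + p_m*14.208547 + p_d*6.153876] = 14.317217
  V(1,-1) = exp(-r*dt) * [p_u*1.496384 + p_m*0.133653 + p_d*0.000000] = 0.303001
  V(1,+0) = exp(-r*dt) * [p_u*6.263890 + p_m*1.496384 + p_d*0.133653] = 1.909674
  V(1,+1) = exp(-r*dt) * [p_u*14.317217 + p_m*6.263890 + p_d*1.496384] = 6.456863
  V(0,+0) = exp(-r*dt) * [p_u*6.456863 + p_m*1.909674 + p_d*0.303001] = 2.240758


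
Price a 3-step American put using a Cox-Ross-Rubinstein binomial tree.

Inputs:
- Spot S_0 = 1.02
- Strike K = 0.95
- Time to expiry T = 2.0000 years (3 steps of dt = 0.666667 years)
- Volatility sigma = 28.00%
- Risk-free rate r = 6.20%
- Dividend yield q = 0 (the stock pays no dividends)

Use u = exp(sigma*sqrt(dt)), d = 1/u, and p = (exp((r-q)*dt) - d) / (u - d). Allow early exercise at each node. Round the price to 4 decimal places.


Answer: Price = V(0,0) = 0.0890

Derivation:
dt = T/N = 0.666667
u = exp(sigma*sqrt(dt)) = 1.256863; d = 1/u = 0.795632
p = (exp((r-q)*dt) - d) / (u - d) = 0.534586
Discount per step: exp(-r*dt) = 0.959509
Stock lattice S(k, i) with i counting down-moves:
  k=0: S(0,0) = 1.0200
  k=1: S(1,0) = 1.2820; S(1,1) = 0.8115
  k=2: S(2,0) = 1.6113; S(2,1) = 1.0200; S(2,2) = 0.6457
  k=3: S(3,0) = 2.0252; S(3,1) = 1.2820; S(3,2) = 0.8115; S(3,3) = 0.5137
Terminal payoffs V(N, i) = max(K - S_T, 0):
  V(3,0) = 0.000000; V(3,1) = 0.000000; V(3,2) = 0.138456; V(3,3) = 0.436268
Backward induction: V(k, i) = exp(-r*dt) * [p * V(k+1, i) + (1-p) * V(k+1, i+1)]; then take max(V_cont, immediate exercise) for American.
  V(2,0) = exp(-r*dt) * [p*0.000000 + (1-p)*0.000000] = 0.000000; exercise = 0.000000; V(2,0) = max -> 0.000000
  V(2,1) = exp(-r*dt) * [p*0.000000 + (1-p)*0.138456] = 0.061830; exercise = 0.000000; V(2,1) = max -> 0.061830
  V(2,2) = exp(-r*dt) * [p*0.138456 + (1-p)*0.436268] = 0.265844; exercise = 0.304310; V(2,2) = max -> 0.304310
  V(1,0) = exp(-r*dt) * [p*0.000000 + (1-p)*0.061830] = 0.027611; exercise = 0.000000; V(1,0) = max -> 0.027611
  V(1,1) = exp(-r*dt) * [p*0.061830 + (1-p)*0.304310] = 0.167611; exercise = 0.138456; V(1,1) = max -> 0.167611
  V(0,0) = exp(-r*dt) * [p*0.027611 + (1-p)*0.167611] = 0.089013; exercise = 0.000000; V(0,0) = max -> 0.089013
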